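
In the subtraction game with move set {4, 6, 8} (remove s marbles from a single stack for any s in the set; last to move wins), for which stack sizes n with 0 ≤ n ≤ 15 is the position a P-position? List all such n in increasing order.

0, 1, 2, 3, 12, 13, 14, 15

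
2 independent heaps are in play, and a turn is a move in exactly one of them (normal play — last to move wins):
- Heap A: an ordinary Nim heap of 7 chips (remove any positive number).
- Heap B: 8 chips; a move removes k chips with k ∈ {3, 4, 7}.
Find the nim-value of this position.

5

Heap A is a plain Nim heap of size 7, so its Grundy value is 7.
Grundy values for heap B (subtraction set {3, 4, 7}):
k:     0  1  2  3  4  5  6  7  8
g(k):  0  0  0  1  1  1  2  2  2
So g(8) = 2.
The value of a disjunctive sum is the nim-sum of the parts.
Combined value = 7 XOR 2 = 5.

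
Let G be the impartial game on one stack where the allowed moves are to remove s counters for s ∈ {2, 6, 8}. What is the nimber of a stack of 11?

Build the Grundy sequence with g(k) = mex{g(k−s) : s ∈ {2, 6, 8}, s ≤ k}:
k:     0  1  2  3  4  5  6  7  8  9 10 11
g(k):  0  0  1  1  0  0  1  1  2  2  3  3
So g(11) = 3.

3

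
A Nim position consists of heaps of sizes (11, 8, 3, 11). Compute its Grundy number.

11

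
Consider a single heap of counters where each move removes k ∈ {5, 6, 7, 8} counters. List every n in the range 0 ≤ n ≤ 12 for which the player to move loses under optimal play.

Compute g(0), g(1), … for moves {5, 6, 7, 8}:
k:     0  1  2  3  4  5  6  7  8  9 10 11 12
g(k):  0  0  0  0  0  1  1  1  1  1  2  2  2
The P-positions (g = 0) in 0..12 are 0, 1, 2, 3, 4.

0, 1, 2, 3, 4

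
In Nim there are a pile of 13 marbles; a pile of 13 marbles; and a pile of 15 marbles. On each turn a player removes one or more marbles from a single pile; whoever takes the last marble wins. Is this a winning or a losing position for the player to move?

Winning position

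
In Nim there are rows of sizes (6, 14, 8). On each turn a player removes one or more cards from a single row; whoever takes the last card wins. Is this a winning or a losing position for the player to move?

Losing position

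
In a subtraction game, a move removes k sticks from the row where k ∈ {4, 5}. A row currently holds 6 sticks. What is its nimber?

Grundy values for subtraction set {4, 5}:
g(0) = mex{} = 0
g(1) = mex{} = 0
g(2) = mex{} = 0
g(3) = mex{} = 0
g(4) = mex{0} = 1
g(5) = mex{0} = 1
g(6) = mex{0} = 1
So g(6) = 1.

1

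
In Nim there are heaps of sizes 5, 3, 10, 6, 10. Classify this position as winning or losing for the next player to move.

In binary:
  0101  (5)
  0011  (3)
  1010  (10)
  0110  (6)
  1010  (10)
  ----
  0000  (0)
The nim-sum is 0, so this is a P-position: the player to move is in a losing position under optimal play.

Losing position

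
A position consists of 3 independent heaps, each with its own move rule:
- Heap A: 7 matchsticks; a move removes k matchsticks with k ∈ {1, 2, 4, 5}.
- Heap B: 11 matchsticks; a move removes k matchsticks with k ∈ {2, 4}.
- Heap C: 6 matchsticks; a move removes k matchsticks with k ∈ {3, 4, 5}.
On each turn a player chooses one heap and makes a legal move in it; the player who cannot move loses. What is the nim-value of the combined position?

For heap A, compute g(0), g(1), … with moves {1, 2, 4, 5}:
k:     0  1  2  3  4  5  6  7
g(k):  0  1  2  0  1  2  0  1
So g(7) = 1.
Build the Grundy sequence for heap B with g(k) = mex{g(k−s) : s ∈ {2, 4}, s ≤ k}:
g(0) = mex{} = 0
g(1) = mex{} = 0
g(2) = mex{0} = 1
g(3) = mex{0} = 1
g(4) = mex{0,1} = 2
g(5) = mex{0,1} = 2
g(6) = mex{1,2} = 0
g(7) = mex{1,2} = 0
g(8) = mex{0,2} = 1
g(9) = mex{0,2} = 1
g(10) = mex{0,1} = 2
g(11) = mex{0,1} = 2
So g(11) = 2.
For heap C, compute g(0), g(1), … with moves {3, 4, 5}:
k:     0  1  2  3  4  5  6
g(k):  0  0  0  1  1  1  2
So g(6) = 2.
By the Sprague-Grundy theorem, the Grundy value of a sum of independent games is the XOR of the component values.
Combined value = 1 ⊕ 2 ⊕ 2 = 1.

1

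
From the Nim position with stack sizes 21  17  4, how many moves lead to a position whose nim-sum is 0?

0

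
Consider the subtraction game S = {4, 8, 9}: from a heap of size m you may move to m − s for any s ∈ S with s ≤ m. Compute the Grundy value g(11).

2

Compute g(0), g(1), … for moves {4, 8, 9}:
k:     0  1  2  3  4  5  6  7  8  9 10 11
g(k):  0  0  0  0  1  1  1  1  2  2  2  2
So g(11) = 2.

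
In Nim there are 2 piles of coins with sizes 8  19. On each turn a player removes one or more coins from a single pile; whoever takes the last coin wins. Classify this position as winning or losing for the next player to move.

Winning position

Nim-sum: 8 ^ 19 = 27.
The nim-sum is 27 ≠ 0, so this is an N-position: the player to move can win.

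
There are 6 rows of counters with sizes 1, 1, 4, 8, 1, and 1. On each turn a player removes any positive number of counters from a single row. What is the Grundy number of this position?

12

Compute the nim-sum pairwise:
1 ⊕ 1 = 0
0 ⊕ 4 = 4
4 ⊕ 8 = 12
12 ⊕ 1 = 13
13 ⊕ 1 = 12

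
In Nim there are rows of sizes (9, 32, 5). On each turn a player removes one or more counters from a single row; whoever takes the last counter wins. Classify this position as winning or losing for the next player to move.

Nim-sum: 9 XOR 32 XOR 5 = 44.
The nim-sum is 44 ≠ 0, so this is an N-position: the player to move can win.

Winning position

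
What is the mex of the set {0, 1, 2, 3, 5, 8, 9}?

The values 0, 1, 2, 3 are all present; 4 is the first non-negative integer missing from the set.

4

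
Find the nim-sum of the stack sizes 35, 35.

0

Bitwise XOR of the heap sizes:
  100011  (35)
  100011  (35)
  ------
  000000  (0)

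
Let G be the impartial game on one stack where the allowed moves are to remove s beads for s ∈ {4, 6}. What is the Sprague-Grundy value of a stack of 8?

Grundy values for subtraction set {4, 6}:
g(0) = mex{} = 0
g(1) = mex{} = 0
g(2) = mex{} = 0
g(3) = mex{} = 0
g(4) = mex{0} = 1
g(5) = mex{0} = 1
g(6) = mex{0} = 1
g(7) = mex{0} = 1
g(8) = mex{0,1} = 2
So g(8) = 2.

2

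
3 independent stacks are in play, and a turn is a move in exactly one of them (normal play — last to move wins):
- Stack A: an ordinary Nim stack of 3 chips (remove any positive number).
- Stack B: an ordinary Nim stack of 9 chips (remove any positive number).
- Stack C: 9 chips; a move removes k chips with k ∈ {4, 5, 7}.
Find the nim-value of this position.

8

Stack A is a plain Nim stack of size 3, so its Grundy value is 3.
Stack B is a plain Nim stack of size 9, so its Grundy value is 9.
For stack C, compute g(0), g(1), … with moves {4, 5, 7}:
k:     0  1  2  3  4  5  6  7  8  9
g(k):  0  0  0  0  1  1  1  1  2  2
So g(9) = 2.
The value of a disjunctive sum is the nim-sum of the parts.
Combined value = 3 ⊕ 9 ⊕ 2 = 8.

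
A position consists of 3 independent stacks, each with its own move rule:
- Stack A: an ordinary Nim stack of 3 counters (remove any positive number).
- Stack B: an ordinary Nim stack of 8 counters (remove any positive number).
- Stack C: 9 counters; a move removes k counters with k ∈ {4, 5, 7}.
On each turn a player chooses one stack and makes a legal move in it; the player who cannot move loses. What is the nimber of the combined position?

Stack A is a plain Nim stack of size 3, so its Grundy value is 3.
Stack B is a plain Nim stack of size 8, so its Grundy value is 8.
For stack C, compute g(0), g(1), … with moves {4, 5, 7}:
k:     0  1  2  3  4  5  6  7  8  9
g(k):  0  0  0  0  1  1  1  1  2  2
So g(9) = 2.
By the Sprague-Grundy theorem, the Grundy value of a sum of independent games is the XOR of the component values.
Combined value = 3 ⊕ 8 ⊕ 2 = 9.

9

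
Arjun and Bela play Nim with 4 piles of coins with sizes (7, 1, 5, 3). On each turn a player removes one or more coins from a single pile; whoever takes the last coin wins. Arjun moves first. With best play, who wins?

Compute the nim-sum pairwise:
7 XOR 1 = 6
6 XOR 5 = 3
3 XOR 3 = 0
The nim-sum is 0, so this is a P-position: the player to move is in a losing position under optimal play; Arjun is about to move from it and so loses — Bela wins.

Bela wins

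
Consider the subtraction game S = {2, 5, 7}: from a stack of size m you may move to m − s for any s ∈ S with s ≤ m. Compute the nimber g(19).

Build the Grundy sequence with g(k) = mex{g(k−s) : s ∈ {2, 5, 7}, s ≤ k}:
k:     0  1  2  3  4  5  6  7  8  9 10 11 12 13 14 15 16 17 18 19
g(k):  0  0  1  1  0  2  1  3  2  2  0  3  1  0  0  1  1  2  2  3
So g(19) = 3.

3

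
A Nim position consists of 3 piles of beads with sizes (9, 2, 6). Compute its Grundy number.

Bitwise XOR of the heap sizes:
  1001  (9)
  0010  (2)
  0110  (6)
  ----
  1101  (13)

13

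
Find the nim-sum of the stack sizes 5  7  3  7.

Compute the nim-sum pairwise:
5 XOR 7 = 2
2 XOR 3 = 1
1 XOR 7 = 6

6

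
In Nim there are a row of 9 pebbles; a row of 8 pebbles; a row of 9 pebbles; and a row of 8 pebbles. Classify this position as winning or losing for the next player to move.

Losing position

In binary:
  1001  (9)
  1000  (8)
  1001  (9)
  1000  (8)
  ----
  0000  (0)
The nim-sum is 0, so this is a P-position: the player to move is in a losing position under optimal play.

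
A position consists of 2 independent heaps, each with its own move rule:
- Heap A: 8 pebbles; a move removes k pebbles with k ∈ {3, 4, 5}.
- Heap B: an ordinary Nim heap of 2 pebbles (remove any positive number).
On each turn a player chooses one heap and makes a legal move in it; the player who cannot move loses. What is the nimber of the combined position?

2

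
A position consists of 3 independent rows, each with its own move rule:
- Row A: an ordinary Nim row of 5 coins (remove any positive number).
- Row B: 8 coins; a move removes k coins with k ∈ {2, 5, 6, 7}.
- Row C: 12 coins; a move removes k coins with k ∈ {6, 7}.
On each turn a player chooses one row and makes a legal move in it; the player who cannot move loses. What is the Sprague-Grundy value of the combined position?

Row A is a plain Nim row of size 5, so its Grundy value is 5.
Build the Grundy sequence for row B with g(k) = mex{g(k−s) : s ∈ {2, 5, 6, 7}, s ≤ k}:
k:     0  1  2  3  4  5  6  7  8
g(k):  0  0  1  1  0  2  1  3  2
So g(8) = 2.
Grundy values for row C (subtraction set {6, 7}):
g(0) = mex{} = 0
g(1) = mex{} = 0
g(2) = mex{} = 0
g(3) = mex{} = 0
g(4) = mex{} = 0
g(5) = mex{} = 0
g(6) = mex{0} = 1
g(7) = mex{0} = 1
g(8) = mex{0} = 1
g(9) = mex{0} = 1
g(10) = mex{0} = 1
g(11) = mex{0} = 1
g(12) = mex{0,1} = 2
So g(12) = 2.
By the Sprague-Grundy theorem, the Grundy value of a sum of independent games is the XOR of the component values.
Combined value = 5 ⊕ 2 ⊕ 2 = 5.

5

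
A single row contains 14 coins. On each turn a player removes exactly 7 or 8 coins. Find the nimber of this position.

2

Build the Grundy sequence with g(k) = mex{g(k−s) : s ∈ {7, 8}, s ≤ k}:
g(0) = mex{} = 0
g(1) = mex{} = 0
g(2) = mex{} = 0
g(3) = mex{} = 0
g(4) = mex{} = 0
g(5) = mex{} = 0
g(6) = mex{} = 0
g(7) = mex{0} = 1
g(8) = mex{0} = 1
g(9) = mex{0} = 1
g(10) = mex{0} = 1
g(11) = mex{0} = 1
g(12) = mex{0} = 1
g(13) = mex{0} = 1
g(14) = mex{0,1} = 2
So g(14) = 2.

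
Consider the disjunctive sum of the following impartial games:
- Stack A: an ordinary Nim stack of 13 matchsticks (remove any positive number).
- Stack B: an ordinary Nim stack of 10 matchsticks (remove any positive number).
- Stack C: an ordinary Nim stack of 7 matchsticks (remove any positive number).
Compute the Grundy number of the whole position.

Stack A is a plain Nim stack of size 13, so its Grundy value is 13.
Stack B is a plain Nim stack of size 10, so its Grundy value is 10.
Stack C is a plain Nim stack of size 7, so its Grundy value is 7.
The value of a disjunctive sum is the nim-sum of the parts.
Combined value = 13 XOR 10 XOR 7 = 0.

0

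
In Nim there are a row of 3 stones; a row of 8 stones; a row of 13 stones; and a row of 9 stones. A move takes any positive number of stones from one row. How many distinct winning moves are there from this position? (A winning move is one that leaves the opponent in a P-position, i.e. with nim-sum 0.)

Bitwise XOR of the heap sizes:
  0011  (3)
  1000  (8)
  1101  (13)
  1001  (9)
  ----
  1111  (15)
The overall nim-sum is X = 15. A row of size p has a winning move iff p XOR X < p (reduce it to p XOR X).
  3: 3 XOR 15 = 12 ≥ 3 — no move.
  8: 8 XOR 15 = 7 < 8 — winning move (to 7).
  13: 13 XOR 15 = 2 < 13 — winning move (to 2).
  9: 9 XOR 15 = 6 < 9 — winning move (to 6).
That gives 3 winning moves.

3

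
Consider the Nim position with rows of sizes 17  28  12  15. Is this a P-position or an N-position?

Nim-sum: 17 XOR 28 XOR 12 XOR 15 = 14.
The nim-sum is 14 ≠ 0, so this is an N-position: the player to move can win.

N-position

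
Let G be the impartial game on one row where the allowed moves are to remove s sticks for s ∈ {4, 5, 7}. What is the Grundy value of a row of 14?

Build the Grundy sequence with g(k) = mex{g(k−s) : s ∈ {4, 5, 7}, s ≤ k}:
k:     0  1  2  3  4  5  6  7  8  9 10 11 12 13 14
g(k):  0  0  0  0  1  1  1  1  2  2  2  0  0  0  0
So g(14) = 0.

0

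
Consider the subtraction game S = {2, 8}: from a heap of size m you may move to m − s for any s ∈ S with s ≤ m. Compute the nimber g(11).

0

Compute g(0), g(1), … for moves {2, 8}:
k:     0  1  2  3  4  5  6  7  8  9 10 11
g(k):  0  0  1  1  0  0  1  1  2  2  0  0
So g(11) = 0.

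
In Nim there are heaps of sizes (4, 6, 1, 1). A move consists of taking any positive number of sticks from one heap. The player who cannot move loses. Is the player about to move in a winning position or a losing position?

Winning position

Compute the nim-sum pairwise:
4 ⊕ 6 = 2
2 ⊕ 1 = 3
3 ⊕ 1 = 2
The nim-sum is 2 ≠ 0, so this is an N-position: the player to move can win.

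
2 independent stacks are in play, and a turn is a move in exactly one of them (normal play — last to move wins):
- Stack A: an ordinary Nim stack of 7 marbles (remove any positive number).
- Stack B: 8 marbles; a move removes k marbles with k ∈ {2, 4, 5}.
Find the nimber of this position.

7

Stack A is a plain Nim stack of size 7, so its Grundy value is 7.
Grundy values for stack B (subtraction set {2, 4, 5}):
g(0) = mex{} = 0
g(1) = mex{} = 0
g(2) = mex{0} = 1
g(3) = mex{0} = 1
g(4) = mex{0,1} = 2
g(5) = mex{0,1} = 2
g(6) = mex{0,1,2} = 3
g(7) = mex{1,2} = 0
g(8) = mex{1,2,3} = 0
So g(8) = 0.
By the Sprague-Grundy theorem, the Grundy value of a sum of independent games is the XOR of the component values.
Combined value = 7 ⊕ 0 = 7.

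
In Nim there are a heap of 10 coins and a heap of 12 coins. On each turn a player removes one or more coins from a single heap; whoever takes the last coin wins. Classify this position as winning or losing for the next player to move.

Nim-sum: 10 ^ 12 = 6.
The nim-sum is 6 ≠ 0, so this is an N-position: the player to move can win.

Winning position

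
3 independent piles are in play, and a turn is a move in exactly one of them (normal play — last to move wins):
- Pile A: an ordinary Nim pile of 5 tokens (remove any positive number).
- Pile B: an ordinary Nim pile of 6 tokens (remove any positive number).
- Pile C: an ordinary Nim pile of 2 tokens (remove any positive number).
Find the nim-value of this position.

1

Pile A is a plain Nim pile of size 5, so its Grundy value is 5.
Pile B is a plain Nim pile of size 6, so its Grundy value is 6.
Pile C is a plain Nim pile of size 2, so its Grundy value is 2.
The value of a disjunctive sum is the nim-sum of the parts.
Combined value = 5 ⊕ 6 ⊕ 2 = 1.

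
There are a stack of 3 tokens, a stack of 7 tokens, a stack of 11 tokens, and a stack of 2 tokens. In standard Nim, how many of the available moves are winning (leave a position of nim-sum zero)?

1

In binary:
  0011  (3)
  0111  (7)
  1011  (11)
  0010  (2)
  ----
  1101  (13)
The overall nim-sum is X = 13. A stack of size p has a winning move iff p XOR X < p (reduce it to p XOR X).
  3: 3 XOR 13 = 14 ≥ 3 — no move.
  7: 7 XOR 13 = 10 ≥ 7 — no move.
  11: 11 XOR 13 = 6 < 11 — winning move (to 6).
  2: 2 XOR 13 = 15 ≥ 2 — no move.
That gives 1 winning move.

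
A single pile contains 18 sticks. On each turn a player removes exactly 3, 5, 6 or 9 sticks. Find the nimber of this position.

2

Build the Grundy sequence with g(k) = mex{g(k−s) : s ∈ {3, 5, 6, 9}, s ≤ k}:
k:     0  1  2  3  4  5  6  7  8  9 10 11 12 13 14 15 16 17 18
g(k):  0  0  0  1  1  1  2  2  2  3  3  3  0  0  0  1  1  1  2
So g(18) = 2.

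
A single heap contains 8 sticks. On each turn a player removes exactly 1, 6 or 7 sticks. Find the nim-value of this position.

2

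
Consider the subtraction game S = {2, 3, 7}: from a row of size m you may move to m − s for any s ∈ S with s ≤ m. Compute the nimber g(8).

1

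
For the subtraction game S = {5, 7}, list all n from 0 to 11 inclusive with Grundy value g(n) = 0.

0, 1, 2, 3, 4

Compute g(0), g(1), … for moves {5, 7}:
g(0) = mex{} = 0
g(1) = mex{} = 0
g(2) = mex{} = 0
g(3) = mex{} = 0
g(4) = mex{} = 0
g(5) = mex{0} = 1
g(6) = mex{0} = 1
g(7) = mex{0} = 1
g(8) = mex{0} = 1
g(9) = mex{0} = 1
g(10) = mex{0,1} = 2
g(11) = mex{0,1} = 2
The P-positions (g = 0) in 0..11 are 0, 1, 2, 3, 4.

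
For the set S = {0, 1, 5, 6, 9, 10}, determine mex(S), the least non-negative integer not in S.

The values 0, 1 are all present; 2 is the first non-negative integer missing from the set.

2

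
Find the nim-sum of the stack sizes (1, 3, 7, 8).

Compute the nim-sum pairwise:
1 ^ 3 = 2
2 ^ 7 = 5
5 ^ 8 = 13

13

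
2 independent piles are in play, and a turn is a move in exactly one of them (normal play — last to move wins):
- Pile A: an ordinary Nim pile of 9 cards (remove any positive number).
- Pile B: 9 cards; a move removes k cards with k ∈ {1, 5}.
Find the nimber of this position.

Pile A is a plain Nim pile of size 9, so its Grundy value is 9.
Grundy values for pile B (subtraction set {1, 5}):
k:     0  1  2  3  4  5  6  7  8  9
g(k):  0  1  0  1  0  1  0  1  0  1
So g(9) = 1.
The value of a disjunctive sum is the nim-sum of the parts.
Combined value = 9 ⊕ 1 = 8.

8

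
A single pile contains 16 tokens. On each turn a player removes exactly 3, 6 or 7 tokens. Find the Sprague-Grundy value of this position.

2

Grundy values for subtraction set {3, 6, 7}:
k:     0  1  2  3  4  5  6  7  8  9 10 11 12 13 14 15 16
g(k):  0  0  0  1  1  1  2  2  2  3  0  0  0  1  1  1  2
So g(16) = 2.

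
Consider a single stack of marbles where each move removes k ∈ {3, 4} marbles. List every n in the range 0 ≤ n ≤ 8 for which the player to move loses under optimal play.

0, 1, 2, 7, 8

Compute g(0), g(1), … for moves {3, 4}:
k:     0  1  2  3  4  5  6  7  8
g(k):  0  0  0  1  1  1  2  0  0
The P-positions (g = 0) in 0..8 are 0, 1, 2, 7, 8.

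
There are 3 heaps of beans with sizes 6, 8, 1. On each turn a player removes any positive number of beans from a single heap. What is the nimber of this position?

15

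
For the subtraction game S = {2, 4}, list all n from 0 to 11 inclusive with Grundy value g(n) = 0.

Grundy values for subtraction set {2, 4}:
k:     0  1  2  3  4  5  6  7  8  9 10 11
g(k):  0  0  1  1  2  2  0  0  1  1  2  2
The P-positions (g = 0) in 0..11 are 0, 1, 6, 7.

0, 1, 6, 7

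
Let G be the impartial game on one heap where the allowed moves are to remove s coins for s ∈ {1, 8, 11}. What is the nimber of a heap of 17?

1

Grundy values for subtraction set {1, 8, 11}:
k:     0  1  2  3  4  5  6  7  8  9 10 11 12 13 14 15 16 17
g(k):  0  1  0  1  0  1  0  1  2  0  1  2  3  2  3  2  0  1
So g(17) = 1.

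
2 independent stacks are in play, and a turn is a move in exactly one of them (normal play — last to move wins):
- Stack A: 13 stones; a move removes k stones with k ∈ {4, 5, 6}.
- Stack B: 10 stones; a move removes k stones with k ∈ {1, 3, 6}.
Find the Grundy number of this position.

Build the Grundy sequence for stack A with g(k) = mex{g(k−s) : s ∈ {4, 5, 6}, s ≤ k}:
k:     0  1  2  3  4  5  6  7  8  9 10 11 12 13
g(k):  0  0  0  0  1  1  1  1  2  2  0  0  0  0
So g(13) = 0.
Grundy values for stack B (subtraction set {1, 3, 6}):
k:     0  1  2  3  4  5  6  7  8  9 10
g(k):  0  1  0  1  0  1  2  3  2  0  1
So g(10) = 1.
The value of a disjunctive sum is the nim-sum of the parts.
Combined value = 0 XOR 1 = 1.

1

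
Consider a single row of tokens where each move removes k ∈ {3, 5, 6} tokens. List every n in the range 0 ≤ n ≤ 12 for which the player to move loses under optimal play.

Build the Grundy sequence with g(k) = mex{g(k−s) : s ∈ {3, 5, 6}, s ≤ k}:
g(0) = mex{} = 0
g(1) = mex{} = 0
g(2) = mex{} = 0
g(3) = mex{0} = 1
g(4) = mex{0} = 1
g(5) = mex{0} = 1
g(6) = mex{0,1} = 2
g(7) = mex{0,1} = 2
g(8) = mex{0,1} = 2
g(9) = mex{1,2} = 0
g(10) = mex{1,2} = 0
g(11) = mex{1,2} = 0
g(12) = mex{0,2} = 1
The P-positions (g = 0) in 0..12 are 0, 1, 2, 9, 10, 11.

0, 1, 2, 9, 10, 11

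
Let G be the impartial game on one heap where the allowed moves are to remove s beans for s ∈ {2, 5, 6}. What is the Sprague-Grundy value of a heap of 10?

Compute g(0), g(1), … for moves {2, 5, 6}:
g(0) = mex{} = 0
g(1) = mex{} = 0
g(2) = mex{0} = 1
g(3) = mex{0} = 1
g(4) = mex{1} = 0
g(5) = mex{0,1} = 2
g(6) = mex{0} = 1
g(7) = mex{0,1,2} = 3
g(8) = mex{1} = 0
g(9) = mex{0,1,3} = 2
g(10) = mex{0,2} = 1
So g(10) = 1.

1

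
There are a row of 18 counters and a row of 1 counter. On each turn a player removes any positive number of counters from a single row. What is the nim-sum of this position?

Nim-sum: 18 XOR 1 = 19.

19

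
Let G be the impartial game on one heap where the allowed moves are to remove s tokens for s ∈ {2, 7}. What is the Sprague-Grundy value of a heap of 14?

Build the Grundy sequence with g(k) = mex{g(k−s) : s ∈ {2, 7}, s ≤ k}:
g(0) = mex{} = 0
g(1) = mex{} = 0
g(2) = mex{0} = 1
g(3) = mex{0} = 1
g(4) = mex{1} = 0
g(5) = mex{1} = 0
g(6) = mex{0} = 1
g(7) = mex{0} = 1
g(8) = mex{0,1} = 2
g(9) = mex{1} = 0
g(10) = mex{1,2} = 0
g(11) = mex{0} = 1
g(12) = mex{0} = 1
g(13) = mex{1} = 0
g(14) = mex{1} = 0
So g(14) = 0.

0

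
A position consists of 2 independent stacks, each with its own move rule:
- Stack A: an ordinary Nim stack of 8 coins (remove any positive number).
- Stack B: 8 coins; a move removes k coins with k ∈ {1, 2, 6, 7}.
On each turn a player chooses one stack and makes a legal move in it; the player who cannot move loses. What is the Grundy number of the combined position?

Stack A is a plain Nim stack of size 8, so its Grundy value is 8.
For stack B, compute g(0), g(1), … with moves {1, 2, 6, 7}:
g(0) = mex{} = 0
g(1) = mex{0} = 1
g(2) = mex{0,1} = 2
g(3) = mex{1,2} = 0
g(4) = mex{0,2} = 1
g(5) = mex{0,1} = 2
g(6) = mex{0,1,2} = 3
g(7) = mex{0,1,2,3} = 4
g(8) = mex{1,2,3,4} = 0
So g(8) = 0.
By the Sprague-Grundy theorem, the Grundy value of a sum of independent games is the XOR of the component values.
Combined value = 8 XOR 0 = 8.

8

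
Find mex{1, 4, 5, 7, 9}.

0 is not in the set, so the mex is 0.

0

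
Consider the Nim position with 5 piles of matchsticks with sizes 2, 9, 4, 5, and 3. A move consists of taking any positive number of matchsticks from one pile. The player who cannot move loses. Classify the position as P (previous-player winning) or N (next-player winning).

Compute the nim-sum pairwise:
2 ^ 9 = 11
11 ^ 4 = 15
15 ^ 5 = 10
10 ^ 3 = 9
The nim-sum is 9 ≠ 0, so this is an N-position: the player to move can win.

N-position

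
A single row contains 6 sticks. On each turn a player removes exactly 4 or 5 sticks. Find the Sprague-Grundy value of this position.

1

Compute g(0), g(1), … for moves {4, 5}:
k:     0  1  2  3  4  5  6
g(k):  0  0  0  0  1  1  1
So g(6) = 1.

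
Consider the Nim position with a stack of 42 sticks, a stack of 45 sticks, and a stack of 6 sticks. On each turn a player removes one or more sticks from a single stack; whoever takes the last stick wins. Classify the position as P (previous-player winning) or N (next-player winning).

N-position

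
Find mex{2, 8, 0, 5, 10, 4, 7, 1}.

3

The values 0, 1, 2 are all present; 3 is the first non-negative integer missing from the set.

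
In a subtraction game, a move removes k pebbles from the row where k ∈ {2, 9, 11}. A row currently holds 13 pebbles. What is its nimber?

Build the Grundy sequence with g(k) = mex{g(k−s) : s ∈ {2, 9, 11}, s ≤ k}:
k:     0  1  2  3  4  5  6  7  8  9 10 11 12 13
g(k):  0  0  1  1  0  0  1  1  0  2  1  3  2  2
So g(13) = 2.

2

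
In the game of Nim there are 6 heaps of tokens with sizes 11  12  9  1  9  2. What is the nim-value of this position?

4

Nim-sum: 11 XOR 12 XOR 9 XOR 1 XOR 9 XOR 2 = 4.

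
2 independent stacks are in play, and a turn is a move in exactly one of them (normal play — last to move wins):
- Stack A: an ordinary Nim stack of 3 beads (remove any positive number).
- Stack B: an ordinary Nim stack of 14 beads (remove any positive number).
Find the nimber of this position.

13

Stack A is a plain Nim stack of size 3, so its Grundy value is 3.
Stack B is a plain Nim stack of size 14, so its Grundy value is 14.
By the Sprague-Grundy theorem, the Grundy value of a sum of independent games is the XOR of the component values.
Combined value = 3 ⊕ 14 = 13.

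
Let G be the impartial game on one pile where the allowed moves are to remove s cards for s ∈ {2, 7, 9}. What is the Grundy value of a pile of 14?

3

Build the Grundy sequence with g(k) = mex{g(k−s) : s ∈ {2, 7, 9}, s ≤ k}:
k:     0  1  2  3  4  5  6  7  8  9 10 11 12 13 14
g(k):  0  0  1  1  0  0  1  1  2  2  3  3  2  2  3
So g(14) = 3.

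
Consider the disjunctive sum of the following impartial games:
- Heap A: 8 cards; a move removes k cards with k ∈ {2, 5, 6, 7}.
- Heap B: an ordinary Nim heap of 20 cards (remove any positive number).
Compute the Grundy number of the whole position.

22

Grundy values for heap A (subtraction set {2, 5, 6, 7}):
k:     0  1  2  3  4  5  6  7  8
g(k):  0  0  1  1  0  2  1  3  2
So g(8) = 2.
Heap B is a plain Nim heap of size 20, so its Grundy value is 20.
By the Sprague-Grundy theorem, the Grundy value of a sum of independent games is the XOR of the component values.
Combined value = 2 XOR 20 = 22.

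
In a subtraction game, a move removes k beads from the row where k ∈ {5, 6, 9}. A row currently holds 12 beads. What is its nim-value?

2

Grundy values for subtraction set {5, 6, 9}:
k:     0  1  2  3  4  5  6  7  8  9 10 11 12
g(k):  0  0  0  0  0  1  1  1  1  1  2  2  2
So g(12) = 2.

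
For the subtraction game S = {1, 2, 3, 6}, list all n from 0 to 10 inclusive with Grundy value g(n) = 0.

Build the Grundy sequence with g(k) = mex{g(k−s) : s ∈ {1, 2, 3, 6}, s ≤ k}:
g(0) = mex{} = 0
g(1) = mex{0} = 1
g(2) = mex{0,1} = 2
g(3) = mex{0,1,2} = 3
g(4) = mex{1,2,3} = 0
g(5) = mex{0,2,3} = 1
g(6) = mex{0,1,3} = 2
g(7) = mex{0,1,2} = 3
g(8) = mex{1,2,3} = 0
g(9) = mex{0,2,3} = 1
g(10) = mex{0,1,3} = 2
The P-positions (g = 0) in 0..10 are 0, 4, 8.

0, 4, 8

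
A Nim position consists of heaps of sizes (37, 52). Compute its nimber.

Nim-sum: 37 ⊕ 52 = 17.

17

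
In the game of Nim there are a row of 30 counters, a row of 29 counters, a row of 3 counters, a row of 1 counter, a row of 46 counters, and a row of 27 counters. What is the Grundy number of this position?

Nim-sum: 30 ^ 29 ^ 3 ^ 1 ^ 46 ^ 27 = 52.

52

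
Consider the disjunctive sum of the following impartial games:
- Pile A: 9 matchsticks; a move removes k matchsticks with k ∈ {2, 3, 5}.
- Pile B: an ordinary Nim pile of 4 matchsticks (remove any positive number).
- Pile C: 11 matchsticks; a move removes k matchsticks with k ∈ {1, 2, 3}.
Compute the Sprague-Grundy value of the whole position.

Grundy values for pile A (subtraction set {2, 3, 5}):
g(0) = mex{} = 0
g(1) = mex{} = 0
g(2) = mex{0} = 1
g(3) = mex{0} = 1
g(4) = mex{0,1} = 2
g(5) = mex{0,1} = 2
g(6) = mex{0,1,2} = 3
g(7) = mex{1,2} = 0
g(8) = mex{1,2,3} = 0
g(9) = mex{0,2,3} = 1
So g(9) = 1.
Pile B is a plain Nim pile of size 4, so its Grundy value is 4.
For pile C, compute g(0), g(1), … with moves {1, 2, 3}:
k:     0  1  2  3  4  5  6  7  8  9 10 11
g(k):  0  1  2  3  0  1  2  3  0  1  2  3
So g(11) = 3.
The value of a disjunctive sum is the nim-sum of the parts.
Combined value = 1 XOR 4 XOR 3 = 6.

6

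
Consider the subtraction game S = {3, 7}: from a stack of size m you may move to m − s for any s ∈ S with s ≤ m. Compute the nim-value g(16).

Grundy values for subtraction set {3, 7}:
k:     0  1  2  3  4  5  6  7  8  9 10 11 12 13 14 15 16
g(k):  0  0  0  1  1  1  0  2  2  1  0  0  0  1  1  1  0
So g(16) = 0.

0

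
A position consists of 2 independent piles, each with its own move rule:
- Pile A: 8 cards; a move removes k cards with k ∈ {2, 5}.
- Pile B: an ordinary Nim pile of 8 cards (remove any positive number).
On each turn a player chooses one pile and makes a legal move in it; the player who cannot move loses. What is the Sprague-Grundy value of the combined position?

8

Grundy values for pile A (subtraction set {2, 5}):
g(0) = mex{} = 0
g(1) = mex{} = 0
g(2) = mex{0} = 1
g(3) = mex{0} = 1
g(4) = mex{1} = 0
g(5) = mex{0,1} = 2
g(6) = mex{0} = 1
g(7) = mex{1,2} = 0
g(8) = mex{1} = 0
So g(8) = 0.
Pile B is a plain Nim pile of size 8, so its Grundy value is 8.
By the Sprague-Grundy theorem, the Grundy value of a sum of independent games is the XOR of the component values.
Combined value = 0 ⊕ 8 = 8.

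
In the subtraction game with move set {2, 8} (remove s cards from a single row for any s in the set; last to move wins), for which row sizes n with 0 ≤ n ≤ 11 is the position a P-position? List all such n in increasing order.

Build the Grundy sequence with g(k) = mex{g(k−s) : s ∈ {2, 8}, s ≤ k}:
g(0) = mex{} = 0
g(1) = mex{} = 0
g(2) = mex{0} = 1
g(3) = mex{0} = 1
g(4) = mex{1} = 0
g(5) = mex{1} = 0
g(6) = mex{0} = 1
g(7) = mex{0} = 1
g(8) = mex{0,1} = 2
g(9) = mex{0,1} = 2
g(10) = mex{1,2} = 0
g(11) = mex{1,2} = 0
The P-positions (g = 0) in 0..11 are 0, 1, 4, 5, 10, 11.

0, 1, 4, 5, 10, 11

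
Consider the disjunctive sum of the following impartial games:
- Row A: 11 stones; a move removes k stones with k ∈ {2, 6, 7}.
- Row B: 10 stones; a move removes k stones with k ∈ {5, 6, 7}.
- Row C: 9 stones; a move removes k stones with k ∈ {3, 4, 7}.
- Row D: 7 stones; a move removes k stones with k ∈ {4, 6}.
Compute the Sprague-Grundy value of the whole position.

1

Grundy values for row A (subtraction set {2, 6, 7}):
k:     0  1  2  3  4  5  6  7  8  9 10 11
g(k):  0  0  1  1  0  0  1  1  2  0  3  1
So g(11) = 1.
Grundy values for row B (subtraction set {5, 6, 7}):
k:     0  1  2  3  4  5  6  7  8  9 10
g(k):  0  0  0  0  0  1  1  1  1  1  2
So g(10) = 2.
For row C, compute g(0), g(1), … with moves {3, 4, 7}:
k:     0  1  2  3  4  5  6  7  8  9
g(k):  0  0  0  1  1  1  2  2  2  3
So g(9) = 3.
For row D, compute g(0), g(1), … with moves {4, 6}:
k:     0  1  2  3  4  5  6  7
g(k):  0  0  0  0  1  1  1  1
So g(7) = 1.
The value of a disjunctive sum is the nim-sum of the parts.
Combined value = 1 ⊕ 2 ⊕ 3 ⊕ 1 = 1.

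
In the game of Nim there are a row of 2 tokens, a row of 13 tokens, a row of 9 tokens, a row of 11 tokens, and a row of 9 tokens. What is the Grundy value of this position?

4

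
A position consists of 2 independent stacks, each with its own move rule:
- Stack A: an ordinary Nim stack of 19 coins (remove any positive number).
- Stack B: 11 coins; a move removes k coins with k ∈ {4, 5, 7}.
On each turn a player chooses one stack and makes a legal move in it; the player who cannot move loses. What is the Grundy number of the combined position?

Stack A is a plain Nim stack of size 19, so its Grundy value is 19.
Build the Grundy sequence for stack B with g(k) = mex{g(k−s) : s ∈ {4, 5, 7}, s ≤ k}:
k:     0  1  2  3  4  5  6  7  8  9 10 11
g(k):  0  0  0  0  1  1  1  1  2  2  2  0
So g(11) = 0.
The value of a disjunctive sum is the nim-sum of the parts.
Combined value = 19 XOR 0 = 19.

19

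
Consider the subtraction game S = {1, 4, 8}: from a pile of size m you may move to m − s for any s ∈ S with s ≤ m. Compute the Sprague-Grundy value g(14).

Build the Grundy sequence with g(k) = mex{g(k−s) : s ∈ {1, 4, 8}, s ≤ k}:
g(0) = mex{} = 0
g(1) = mex{0} = 1
g(2) = mex{1} = 0
g(3) = mex{0} = 1
g(4) = mex{0,1} = 2
g(5) = mex{1,2} = 0
g(6) = mex{0} = 1
g(7) = mex{1} = 0
g(8) = mex{0,2} = 1
g(9) = mex{0,1} = 2
g(10) = mex{0,1,2} = 3
g(11) = mex{0,1,3} = 2
g(12) = mex{1,2} = 0
g(13) = mex{0,2} = 1
g(14) = mex{1,3} = 0
So g(14) = 0.

0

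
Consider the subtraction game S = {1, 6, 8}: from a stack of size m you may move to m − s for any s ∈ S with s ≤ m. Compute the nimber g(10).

1

Build the Grundy sequence with g(k) = mex{g(k−s) : s ∈ {1, 6, 8}, s ≤ k}:
k:     0  1  2  3  4  5  6  7  8  9 10
g(k):  0  1  0  1  0  1  2  0  1  0  1
So g(10) = 1.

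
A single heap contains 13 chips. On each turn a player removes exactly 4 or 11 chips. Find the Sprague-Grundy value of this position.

1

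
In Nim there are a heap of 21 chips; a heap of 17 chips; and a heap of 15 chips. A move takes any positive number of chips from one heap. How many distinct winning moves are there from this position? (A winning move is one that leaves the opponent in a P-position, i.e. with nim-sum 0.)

In binary:
  10101  (21)
  10001  (17)
  01111  (15)
  -----
  01011  (11)
The overall nim-sum is X = 11. A heap of size p has a winning move iff p XOR X < p (reduce it to p XOR X).
  21: 21 XOR 11 = 30 ≥ 21 — no move.
  17: 17 XOR 11 = 26 ≥ 17 — no move.
  15: 15 XOR 11 = 4 < 15 — winning move (to 4).
That gives 1 winning move.

1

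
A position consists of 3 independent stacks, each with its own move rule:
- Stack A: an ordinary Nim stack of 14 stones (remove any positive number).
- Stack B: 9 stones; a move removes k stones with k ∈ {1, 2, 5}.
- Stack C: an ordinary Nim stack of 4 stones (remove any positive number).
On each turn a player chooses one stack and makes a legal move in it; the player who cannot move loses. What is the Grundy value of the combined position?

10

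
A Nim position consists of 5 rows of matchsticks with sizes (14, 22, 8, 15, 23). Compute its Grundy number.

Compute the nim-sum pairwise:
14 ^ 22 = 24
24 ^ 8 = 16
16 ^ 15 = 31
31 ^ 23 = 8

8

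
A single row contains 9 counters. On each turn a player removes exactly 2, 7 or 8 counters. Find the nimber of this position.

Compute g(0), g(1), … for moves {2, 7, 8}:
g(0) = mex{} = 0
g(1) = mex{} = 0
g(2) = mex{0} = 1
g(3) = mex{0} = 1
g(4) = mex{1} = 0
g(5) = mex{1} = 0
g(6) = mex{0} = 1
g(7) = mex{0} = 1
g(8) = mex{0,1} = 2
g(9) = mex{0,1} = 2
So g(9) = 2.

2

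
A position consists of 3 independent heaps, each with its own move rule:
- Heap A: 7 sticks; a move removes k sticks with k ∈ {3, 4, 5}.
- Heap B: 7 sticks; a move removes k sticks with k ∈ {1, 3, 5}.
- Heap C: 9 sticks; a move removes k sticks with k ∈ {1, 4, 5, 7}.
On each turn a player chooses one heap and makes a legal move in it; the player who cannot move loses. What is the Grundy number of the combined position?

2

Build the Grundy sequence for heap A with g(k) = mex{g(k−s) : s ∈ {3, 4, 5}, s ≤ k}:
k:     0  1  2  3  4  5  6  7
g(k):  0  0  0  1  1  1  2  2
So g(7) = 2.
Grundy values for heap B (subtraction set {1, 3, 5}):
g(0) = mex{} = 0
g(1) = mex{0} = 1
g(2) = mex{1} = 0
g(3) = mex{0} = 1
g(4) = mex{1} = 0
g(5) = mex{0} = 1
g(6) = mex{1} = 0
g(7) = mex{0} = 1
So g(7) = 1.
Grundy values for heap C (subtraction set {1, 4, 5, 7}):
k:     0  1  2  3  4  5  6  7  8  9
g(k):  0  1  0  1  2  3  2  3  0  1
So g(9) = 1.
The value of a disjunctive sum is the nim-sum of the parts.
Combined value = 2 XOR 1 XOR 1 = 2.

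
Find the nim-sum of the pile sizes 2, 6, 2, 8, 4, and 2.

Bitwise XOR of the heap sizes:
  0010  (2)
  0110  (6)
  0010  (2)
  1000  (8)
  0100  (4)
  0010  (2)
  ----
  1000  (8)

8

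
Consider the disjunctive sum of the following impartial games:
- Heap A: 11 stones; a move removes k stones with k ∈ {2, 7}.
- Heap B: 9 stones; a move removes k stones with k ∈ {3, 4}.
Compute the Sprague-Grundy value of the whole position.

1

Grundy values for heap A (subtraction set {2, 7}):
k:     0  1  2  3  4  5  6  7  8  9 10 11
g(k):  0  0  1  1  0  0  1  1  2  0  0  1
So g(11) = 1.
Grundy values for heap B (subtraction set {3, 4}):
g(0) = mex{} = 0
g(1) = mex{} = 0
g(2) = mex{} = 0
g(3) = mex{0} = 1
g(4) = mex{0} = 1
g(5) = mex{0} = 1
g(6) = mex{0,1} = 2
g(7) = mex{1} = 0
g(8) = mex{1} = 0
g(9) = mex{1,2} = 0
So g(9) = 0.
The value of a disjunctive sum is the nim-sum of the parts.
Combined value = 1 XOR 0 = 1.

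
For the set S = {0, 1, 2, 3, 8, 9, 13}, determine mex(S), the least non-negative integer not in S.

4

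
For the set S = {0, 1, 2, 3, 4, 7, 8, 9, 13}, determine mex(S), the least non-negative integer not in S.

5

The values 0, 1, 2, 3, 4 are all present; 5 is the first non-negative integer missing from the set.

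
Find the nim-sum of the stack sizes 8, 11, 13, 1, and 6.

9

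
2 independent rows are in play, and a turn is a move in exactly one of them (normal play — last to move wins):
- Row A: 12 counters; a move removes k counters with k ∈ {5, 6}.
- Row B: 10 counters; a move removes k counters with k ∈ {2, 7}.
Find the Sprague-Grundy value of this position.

0

For row A, compute g(0), g(1), … with moves {5, 6}:
k:     0  1  2  3  4  5  6  7  8  9 10 11 12
g(k):  0  0  0  0  0  1  1  1  1  1  2  0  0
So g(12) = 0.
For row B, compute g(0), g(1), … with moves {2, 7}:
g(0) = mex{} = 0
g(1) = mex{} = 0
g(2) = mex{0} = 1
g(3) = mex{0} = 1
g(4) = mex{1} = 0
g(5) = mex{1} = 0
g(6) = mex{0} = 1
g(7) = mex{0} = 1
g(8) = mex{0,1} = 2
g(9) = mex{1} = 0
g(10) = mex{1,2} = 0
So g(10) = 0.
By the Sprague-Grundy theorem, the Grundy value of a sum of independent games is the XOR of the component values.
Combined value = 0 ⊕ 0 = 0.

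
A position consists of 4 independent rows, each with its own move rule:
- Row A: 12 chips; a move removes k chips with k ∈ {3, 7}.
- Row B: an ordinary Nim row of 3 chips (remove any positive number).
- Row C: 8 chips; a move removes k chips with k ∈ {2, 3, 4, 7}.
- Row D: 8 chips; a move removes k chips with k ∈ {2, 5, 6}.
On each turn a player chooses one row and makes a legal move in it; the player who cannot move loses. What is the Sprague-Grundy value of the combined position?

Build the Grundy sequence for row A with g(k) = mex{g(k−s) : s ∈ {3, 7}, s ≤ k}:
k:     0  1  2  3  4  5  6  7  8  9 10 11 12
g(k):  0  0  0  1  1  1  0  2  2  1  0  0  0
So g(12) = 0.
Row B is a plain Nim row of size 3, so its Grundy value is 3.
For row C, compute g(0), g(1), … with moves {2, 3, 4, 7}:
g(0) = mex{} = 0
g(1) = mex{} = 0
g(2) = mex{0} = 1
g(3) = mex{0} = 1
g(4) = mex{0,1} = 2
g(5) = mex{0,1} = 2
g(6) = mex{1,2} = 0
g(7) = mex{0,1,2} = 3
g(8) = mex{0,2} = 1
So g(8) = 1.
For row D, compute g(0), g(1), … with moves {2, 5, 6}:
k:     0  1  2  3  4  5  6  7  8
g(k):  0  0  1  1  0  2  1  3  0
So g(8) = 0.
The value of a disjunctive sum is the nim-sum of the parts.
Combined value = 0 XOR 3 XOR 1 XOR 0 = 2.

2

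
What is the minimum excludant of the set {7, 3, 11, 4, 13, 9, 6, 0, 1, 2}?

The values 0, 1, 2, 3, 4 are all present; 5 is the first non-negative integer missing from the set.

5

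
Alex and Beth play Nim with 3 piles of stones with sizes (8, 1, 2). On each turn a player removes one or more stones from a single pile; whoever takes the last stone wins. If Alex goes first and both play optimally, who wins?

Alex wins

Bitwise XOR of the heap sizes:
  1000  (8)
  0001  (1)
  0010  (2)
  ----
  1011  (11)
The nim-sum is 11 ≠ 0, so this is an N-position: the player to move can win; Alex has a winning move.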